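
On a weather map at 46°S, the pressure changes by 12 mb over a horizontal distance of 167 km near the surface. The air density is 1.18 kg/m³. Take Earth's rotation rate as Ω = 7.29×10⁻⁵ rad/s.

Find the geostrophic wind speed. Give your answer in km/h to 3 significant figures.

Coriolis parameter at 46°S:
f = 2Ω sin φ = 2 × 7.29×10⁻⁵ × sin 46° = 1.05×10⁻⁴ s⁻¹
Pressure gradient: |∂P/∂n| = 1200 Pa / 167000 m = 7.19×10⁻³ Pa/m
Geostrophic balance (pressure-gradient force = Coriolis force):
V_g = (1/(fρ)) |∂P/∂n| = 7.19×10⁻³ / (1.05×10⁻⁴ × 1.18) = 58.1 m/s
Converting: 58.1 m/s × 3.6 = 209 km/h

209 km/h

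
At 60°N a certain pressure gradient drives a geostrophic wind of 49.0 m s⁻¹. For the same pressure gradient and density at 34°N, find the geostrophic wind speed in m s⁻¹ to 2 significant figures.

76 m s⁻¹

With the same pressure gradient and density, V_g ∝ 1/f ∝ 1/sin φ.
V₂ = V₁ · sin φ₁ / sin φ₂ = 49.0 × sin 60° / sin 34°
V₂ = 49.0 × 0.8660/0.5592 = 76 m s⁻¹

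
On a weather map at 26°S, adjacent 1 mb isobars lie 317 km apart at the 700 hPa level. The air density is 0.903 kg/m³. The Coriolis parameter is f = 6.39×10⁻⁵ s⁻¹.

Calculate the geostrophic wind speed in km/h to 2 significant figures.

Pressure gradient: |∂P/∂n| = 100 Pa / 317000 m = 3.15×10⁻⁴ Pa/m
Geostrophic balance (pressure-gradient force = Coriolis force):
V_g = (1/(fρ)) |∂P/∂n| = 3.15×10⁻⁴ / (6.39×10⁻⁵ × 0.903) = 5.47 m/s
Converting: 5.47 m/s × 3.6 = 20 km/h

20 km/h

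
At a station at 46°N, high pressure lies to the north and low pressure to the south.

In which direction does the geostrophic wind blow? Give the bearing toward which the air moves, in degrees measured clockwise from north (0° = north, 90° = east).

270°

The pressure-gradient force points toward the south (bearing 180°).
Geostrophic balance: in the Northern Hemisphere the Coriolis force deflects motion to the right, so the geostrophic wind blows 90° to the right of the pressure-gradient force (low pressure on the left).
Rotating 180° by 90° clockwise gives 270° — the wind blows toward the west.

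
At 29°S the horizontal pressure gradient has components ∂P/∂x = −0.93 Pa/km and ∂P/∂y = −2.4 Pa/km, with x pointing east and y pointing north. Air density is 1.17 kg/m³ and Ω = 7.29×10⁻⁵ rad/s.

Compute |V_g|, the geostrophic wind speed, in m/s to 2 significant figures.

31 m/s

Coriolis parameter at 29°S:
f = 2Ω sin φ = 2 × 7.29×10⁻⁵ × sin 29° = 7.07×10⁻⁵ s⁻¹
In the Southern Hemisphere f is negative: f = −7.07×10⁻⁵ s⁻¹.
Component geostrophic relations (x east, y north):
u_g = −(1/(fρ)) ∂P/∂y,  v_g = (1/(fρ)) ∂P/∂x
u_g = −(−2.4×10⁻³)/(−7.07×10⁻⁵ × 1.17) = −29.0 m/s;  v_g = (−0.93×10⁻³)/(−7.07×10⁻⁵ × 1.17) = 11.2 m/s
|V_g| = √(u_g² + v_g²) = 31.1 m/s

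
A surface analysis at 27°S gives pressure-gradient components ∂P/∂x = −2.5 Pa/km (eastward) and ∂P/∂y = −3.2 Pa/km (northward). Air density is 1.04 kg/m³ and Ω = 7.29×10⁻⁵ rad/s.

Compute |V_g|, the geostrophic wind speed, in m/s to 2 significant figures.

Coriolis parameter at 27°S:
f = 2Ω sin φ = 2 × 7.29×10⁻⁵ × sin 27° = 6.62×10⁻⁵ s⁻¹
In the Southern Hemisphere f is negative: f = −6.62×10⁻⁵ s⁻¹.
Component geostrophic relations (x east, y north):
u_g = −(1/(fρ)) ∂P/∂y,  v_g = (1/(fρ)) ∂P/∂x
u_g = −(−3.2×10⁻³)/(−6.62×10⁻⁵ × 1.04) = −46.5 m/s;  v_g = (−2.5×10⁻³)/(−6.62×10⁻⁵ × 1.04) = 36.3 m/s
|V_g| = √(u_g² + v_g²) = 59.0 m/s

59 m/s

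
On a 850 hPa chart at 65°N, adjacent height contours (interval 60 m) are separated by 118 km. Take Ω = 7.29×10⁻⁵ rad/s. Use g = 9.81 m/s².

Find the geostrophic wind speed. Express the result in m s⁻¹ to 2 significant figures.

38 m s⁻¹

Coriolis parameter at 65°N:
f = 2Ω sin φ = 2 × 7.29×10⁻⁵ × sin 65° = 1.32×10⁻⁴ s⁻¹
Height gradient: |∂Z/∂n| = 60 m / 118000 m = 5.08×10⁻⁴
On a pressure surface, geostrophic balance gives V_g = (g/f)|∂Z/∂n|:
V_g = 9.81 × 5.08×10⁻⁴ / 1.32×10⁻⁴ = 37.7 m/s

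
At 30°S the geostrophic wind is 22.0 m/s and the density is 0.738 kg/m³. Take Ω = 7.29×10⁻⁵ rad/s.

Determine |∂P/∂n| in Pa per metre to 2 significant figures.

Coriolis parameter at 30°S:
f = 2Ω sin φ = 2 × 7.29×10⁻⁵ × sin 30° = 7.29×10⁻⁵ s⁻¹
Geostrophic balance rearranged: |∂P/∂n| = f ρ V_g
|∂P/∂n| = 7.29×10⁻⁵ × 0.738 × 22.0 = 1.18×10⁻³ Pa/m

1.2×10⁻³ Pa/m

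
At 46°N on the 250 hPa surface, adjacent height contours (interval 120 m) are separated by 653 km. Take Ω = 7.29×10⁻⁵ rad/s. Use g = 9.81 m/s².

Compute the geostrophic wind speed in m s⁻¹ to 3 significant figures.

17.2 m s⁻¹

Coriolis parameter at 46°N:
f = 2Ω sin φ = 2 × 7.29×10⁻⁵ × sin 46° = 1.05×10⁻⁴ s⁻¹
Height gradient: |∂Z/∂n| = 120 m / 653000 m = 1.84×10⁻⁴
On a pressure surface, geostrophic balance gives V_g = (g/f)|∂Z/∂n|:
V_g = 9.81 × 1.84×10⁻⁴ / 1.05×10⁻⁴ = 17.2 m/s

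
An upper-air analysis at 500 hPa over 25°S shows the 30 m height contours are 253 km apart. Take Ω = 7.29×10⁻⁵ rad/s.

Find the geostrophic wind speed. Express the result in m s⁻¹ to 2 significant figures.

19 m s⁻¹

Coriolis parameter at 25°S:
f = 2Ω sin φ = 2 × 7.29×10⁻⁵ × sin 25° = 6.16×10⁻⁵ s⁻¹
Height gradient: |∂Z/∂n| = 30 m / 253000 m = 1.19×10⁻⁴
On a pressure surface, geostrophic balance gives V_g = (g/f)|∂Z/∂n|:
V_g = 9.81 × 1.19×10⁻⁴ / 6.16×10⁻⁵ = 18.9 m/s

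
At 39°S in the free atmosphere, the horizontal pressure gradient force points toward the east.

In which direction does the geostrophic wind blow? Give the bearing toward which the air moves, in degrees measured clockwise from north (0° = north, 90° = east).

000°

The pressure-gradient force points toward the east (bearing 090°).
Geostrophic balance: in the Southern Hemisphere the Coriolis force deflects motion to the left, so the geostrophic wind blows 90° to the left of the pressure-gradient force (low pressure on the right).
Rotating 090° by 90° counterclockwise gives 000° — the wind blows toward the north.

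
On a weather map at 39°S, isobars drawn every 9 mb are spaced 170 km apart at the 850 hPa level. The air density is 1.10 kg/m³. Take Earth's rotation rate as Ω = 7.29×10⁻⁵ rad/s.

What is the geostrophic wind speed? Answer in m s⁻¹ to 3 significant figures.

Coriolis parameter at 39°S:
f = 2Ω sin φ = 2 × 7.29×10⁻⁵ × sin 39° = 9.18×10⁻⁵ s⁻¹
Pressure gradient: |∂P/∂n| = 900 Pa / 170000 m = 5.29×10⁻³ Pa/m
Geostrophic balance (pressure-gradient force = Coriolis force):
V_g = (1/(fρ)) |∂P/∂n| = 5.29×10⁻³ / (9.18×10⁻⁵ × 1.10) = 52.5 m/s

52.5 m s⁻¹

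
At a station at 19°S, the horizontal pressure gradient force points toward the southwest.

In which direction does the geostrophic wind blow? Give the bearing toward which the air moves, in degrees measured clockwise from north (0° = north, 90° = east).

135°

The pressure-gradient force points toward the southwest (bearing 225°).
Geostrophic balance: in the Southern Hemisphere the Coriolis force deflects motion to the left, so the geostrophic wind blows 90° to the left of the pressure-gradient force (low pressure on the right).
Rotating 225° by 90° counterclockwise gives 135° — the wind blows toward the southeast.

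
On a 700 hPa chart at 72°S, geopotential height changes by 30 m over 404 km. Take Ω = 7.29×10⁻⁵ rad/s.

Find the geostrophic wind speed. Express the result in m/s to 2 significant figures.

Coriolis parameter at 72°S:
f = 2Ω sin φ = 2 × 7.29×10⁻⁵ × sin 72° = 1.39×10⁻⁴ s⁻¹
Height gradient: |∂Z/∂n| = 30 m / 404000 m = 7.43×10⁻⁵
On a pressure surface, geostrophic balance gives V_g = (g/f)|∂Z/∂n|:
V_g = 9.81 × 7.43×10⁻⁵ / 1.39×10⁻⁴ = 5.25 m/s

5.3 m/s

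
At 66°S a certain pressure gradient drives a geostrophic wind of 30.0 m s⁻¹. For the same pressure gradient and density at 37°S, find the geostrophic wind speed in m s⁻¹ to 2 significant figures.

46 m s⁻¹

With the same pressure gradient and density, V_g ∝ 1/f ∝ 1/sin φ.
V₂ = V₁ · sin φ₁ / sin φ₂ = 30.0 × sin 66° / sin 37°
V₂ = 30.0 × 0.9135/0.6018 = 46 m s⁻¹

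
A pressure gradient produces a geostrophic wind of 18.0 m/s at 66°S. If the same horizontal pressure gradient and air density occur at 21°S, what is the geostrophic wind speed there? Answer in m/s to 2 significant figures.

With the same pressure gradient and density, V_g ∝ 1/f ∝ 1/sin φ.
V₂ = V₁ · sin φ₁ / sin φ₂ = 18.0 × sin 66° / sin 21°
V₂ = 18.0 × 0.9135/0.3584 = 46 m/s

46 m/s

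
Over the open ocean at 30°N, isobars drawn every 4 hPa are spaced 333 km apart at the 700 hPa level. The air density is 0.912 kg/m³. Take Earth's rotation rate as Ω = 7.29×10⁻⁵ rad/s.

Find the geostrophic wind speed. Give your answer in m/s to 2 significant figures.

Coriolis parameter at 30°N:
f = 2Ω sin φ = 2 × 7.29×10⁻⁵ × sin 30° = 7.29×10⁻⁵ s⁻¹
Pressure gradient: |∂P/∂n| = 400 Pa / 333000 m = 1.20×10⁻³ Pa/m
Geostrophic balance (pressure-gradient force = Coriolis force):
V_g = (1/(fρ)) |∂P/∂n| = 1.20×10⁻³ / (7.29×10⁻⁵ × 0.912) = 18.1 m/s

18 m/s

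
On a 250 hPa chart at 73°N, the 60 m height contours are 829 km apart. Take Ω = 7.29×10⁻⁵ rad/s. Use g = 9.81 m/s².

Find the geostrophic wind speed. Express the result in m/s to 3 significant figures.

5.09 m/s

Coriolis parameter at 73°N:
f = 2Ω sin φ = 2 × 7.29×10⁻⁵ × sin 73° = 1.39×10⁻⁴ s⁻¹
Height gradient: |∂Z/∂n| = 60 m / 829000 m = 7.24×10⁻⁵
On a pressure surface, geostrophic balance gives V_g = (g/f)|∂Z/∂n|:
V_g = 9.81 × 7.24×10⁻⁵ / 1.39×10⁻⁴ = 5.09 m/s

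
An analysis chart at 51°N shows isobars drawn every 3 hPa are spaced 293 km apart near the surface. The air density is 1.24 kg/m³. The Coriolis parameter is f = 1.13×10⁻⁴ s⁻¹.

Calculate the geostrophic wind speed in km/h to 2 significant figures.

26 km/h

Pressure gradient: |∂P/∂n| = 300 Pa / 293000 m = 1.02×10⁻³ Pa/m
Geostrophic balance (pressure-gradient force = Coriolis force):
V_g = (1/(fρ)) |∂P/∂n| = 1.02×10⁻³ / (1.13×10⁻⁴ × 1.24) = 7.31 m/s
Converting: 7.31 m/s × 3.6 = 26 km/h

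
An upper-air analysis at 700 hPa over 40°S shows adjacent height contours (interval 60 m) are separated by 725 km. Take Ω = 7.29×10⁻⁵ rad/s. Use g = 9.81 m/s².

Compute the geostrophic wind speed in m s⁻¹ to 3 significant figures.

8.66 m s⁻¹

Coriolis parameter at 40°S:
f = 2Ω sin φ = 2 × 7.29×10⁻⁵ × sin 40° = 9.37×10⁻⁵ s⁻¹
Height gradient: |∂Z/∂n| = 60 m / 725000 m = 8.28×10⁻⁵
On a pressure surface, geostrophic balance gives V_g = (g/f)|∂Z/∂n|:
V_g = 9.81 × 8.28×10⁻⁵ / 9.37×10⁻⁵ = 8.66 m/s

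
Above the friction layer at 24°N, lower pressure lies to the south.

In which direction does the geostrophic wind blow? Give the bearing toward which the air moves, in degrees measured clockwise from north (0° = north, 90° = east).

The pressure-gradient force points toward the south (bearing 180°).
Geostrophic balance: in the Northern Hemisphere the Coriolis force deflects motion to the right, so the geostrophic wind blows 90° to the right of the pressure-gradient force (low pressure on the left).
Rotating 180° by 90° clockwise gives 270° — the wind blows toward the west.

270°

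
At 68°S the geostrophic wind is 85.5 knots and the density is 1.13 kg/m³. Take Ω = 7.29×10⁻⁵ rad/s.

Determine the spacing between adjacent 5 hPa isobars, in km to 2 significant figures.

Coriolis parameter at 68°S:
f = 2Ω sin φ = 2 × 7.29×10⁻⁵ × sin 68° = 1.35×10⁻⁴ s⁻¹
Wind speed in SI: 85.5 knots = 44.0 m/s
Geostrophic balance rearranged: |∂P/∂n| = f ρ V_g
|∂P/∂n| = 1.35×10⁻⁴ × 1.13 × 44.0 = 6.72×10⁻³ Pa/m
Isobar spacing: Δn = ΔP/|∂P/∂n| = 500 Pa / 6.72×10⁻³ Pa/m = 74416 m ≈ 74 km

74 km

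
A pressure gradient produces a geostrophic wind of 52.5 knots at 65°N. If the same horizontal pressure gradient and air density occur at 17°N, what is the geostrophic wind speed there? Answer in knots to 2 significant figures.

160 knots

With the same pressure gradient and density, V_g ∝ 1/f ∝ 1/sin φ.
V₂ = V₁ · sin φ₁ / sin φ₂ = 52.5 × sin 65° / sin 17°
V₂ = 52.5 × 0.9063/0.2924 = 160 knots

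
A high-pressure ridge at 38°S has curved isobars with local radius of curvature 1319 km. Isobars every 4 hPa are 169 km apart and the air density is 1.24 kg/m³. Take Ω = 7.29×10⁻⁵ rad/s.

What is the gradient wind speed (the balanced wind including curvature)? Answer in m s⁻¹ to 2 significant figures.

Coriolis parameter at 38°S:
f = 2Ω sin φ = 2 × 7.29×10⁻⁵ × sin 38° = 8.98×10⁻⁵ s⁻¹
Pressure gradient: |∂P/∂n| = 400 Pa / 169000 m = 2.37×10⁻³ Pa/m
Geostrophic speed: V_g = |∂P/∂n|/(fρ) = 2.37×10⁻³/(8.98×10⁻⁵ × 1.24) = 21.3 m/s
Around a high, pressure-gradient force acts outward with centrifugal, so Coriolis balances both:
fV = (1/ρ)|∂P/∂n| + V²/R  →  V² − fR·V + fR·V_g = 0
With fR = 8.98×10⁻⁵ × 1319×10³ m = 118 m/s:
V = [fR − √((fR)² − 4 fR V_g)]/2 = [118 − √(118² − 4×118×21.3)]/2 = 27.8 m/s
Supergeostrophic (V > V_g = 21.3 m/s), as expected around a high.

28 m s⁻¹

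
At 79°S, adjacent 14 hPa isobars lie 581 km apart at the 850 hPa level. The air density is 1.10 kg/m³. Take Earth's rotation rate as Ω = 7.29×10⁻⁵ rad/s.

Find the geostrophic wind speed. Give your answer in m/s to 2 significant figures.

15 m/s

Coriolis parameter at 79°S:
f = 2Ω sin φ = 2 × 7.29×10⁻⁵ × sin 79° = 1.43×10⁻⁴ s⁻¹
Pressure gradient: |∂P/∂n| = 1400 Pa / 581000 m = 2.41×10⁻³ Pa/m
Geostrophic balance (pressure-gradient force = Coriolis force):
V_g = (1/(fρ)) |∂P/∂n| = 2.41×10⁻³ / (1.43×10⁻⁴ × 1.10) = 15.3 m/s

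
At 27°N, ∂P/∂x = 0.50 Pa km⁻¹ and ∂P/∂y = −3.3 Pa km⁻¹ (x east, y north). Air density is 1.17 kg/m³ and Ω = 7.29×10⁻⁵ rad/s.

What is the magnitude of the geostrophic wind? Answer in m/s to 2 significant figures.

Coriolis parameter at 27°N:
f = 2Ω sin φ = 2 × 7.29×10⁻⁵ × sin 27° = 6.62×10⁻⁵ s⁻¹
Component geostrophic relations (x east, y north):
u_g = −(1/(fρ)) ∂P/∂y,  v_g = (1/(fρ)) ∂P/∂x
u_g = −(−3.3×10⁻³)/(6.62×10⁻⁵ × 1.17) = 42.6 m/s;  v_g = (0.50×10⁻³)/(6.62×10⁻⁵ × 1.17) = 6.46 m/s
|V_g| = √(u_g² + v_g²) = 43.1 m/s

43 m/s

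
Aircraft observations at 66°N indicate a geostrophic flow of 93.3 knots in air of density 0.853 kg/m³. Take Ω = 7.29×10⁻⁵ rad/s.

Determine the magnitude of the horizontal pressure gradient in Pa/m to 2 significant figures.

5.5×10⁻³ Pa/m

Coriolis parameter at 66°N:
f = 2Ω sin φ = 2 × 7.29×10⁻⁵ × sin 66° = 1.33×10⁻⁴ s⁻¹
Wind speed in SI: 93.3 knots = 48.0 m/s
Geostrophic balance rearranged: |∂P/∂n| = f ρ V_g
|∂P/∂n| = 1.33×10⁻⁴ × 0.853 × 48.0 = 5.45×10⁻³ Pa/m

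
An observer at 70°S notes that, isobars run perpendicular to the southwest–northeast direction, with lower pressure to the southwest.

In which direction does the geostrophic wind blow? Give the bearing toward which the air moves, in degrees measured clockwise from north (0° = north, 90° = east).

135°

The pressure-gradient force points toward the southwest (bearing 225°).
Geostrophic balance: in the Southern Hemisphere the Coriolis force deflects motion to the left, so the geostrophic wind blows 90° to the left of the pressure-gradient force (low pressure on the right).
Rotating 225° by 90° counterclockwise gives 135° — the wind blows toward the southeast.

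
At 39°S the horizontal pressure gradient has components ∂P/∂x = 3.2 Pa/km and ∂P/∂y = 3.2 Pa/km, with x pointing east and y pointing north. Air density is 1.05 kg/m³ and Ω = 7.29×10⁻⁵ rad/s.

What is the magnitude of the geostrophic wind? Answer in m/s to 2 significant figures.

47 m/s

Coriolis parameter at 39°S:
f = 2Ω sin φ = 2 × 7.29×10⁻⁵ × sin 39° = 9.18×10⁻⁵ s⁻¹
In the Southern Hemisphere f is negative: f = −9.18×10⁻⁵ s⁻¹.
Component geostrophic relations (x east, y north):
u_g = −(1/(fρ)) ∂P/∂y,  v_g = (1/(fρ)) ∂P/∂x
u_g = −(3.2×10⁻³)/(−9.18×10⁻⁵ × 1.05) = 33.2 m/s;  v_g = (3.2×10⁻³)/(−9.18×10⁻⁵ × 1.05) = −33.2 m/s
|V_g| = √(u_g² + v_g²) = 47.0 m/s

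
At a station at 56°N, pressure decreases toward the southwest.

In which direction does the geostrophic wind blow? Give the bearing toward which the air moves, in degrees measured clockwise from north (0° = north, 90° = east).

The pressure-gradient force points toward the southwest (bearing 225°).
Geostrophic balance: in the Northern Hemisphere the Coriolis force deflects motion to the right, so the geostrophic wind blows 90° to the right of the pressure-gradient force (low pressure on the left).
Rotating 225° by 90° clockwise gives 315° — the wind blows toward the northwest.

315°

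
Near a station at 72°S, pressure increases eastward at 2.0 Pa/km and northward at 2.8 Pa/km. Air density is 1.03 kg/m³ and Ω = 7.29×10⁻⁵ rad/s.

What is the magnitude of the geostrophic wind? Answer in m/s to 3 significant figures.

Coriolis parameter at 72°S:
f = 2Ω sin φ = 2 × 7.29×10⁻⁵ × sin 72° = 1.39×10⁻⁴ s⁻¹
In the Southern Hemisphere f is negative: f = −1.39×10⁻⁴ s⁻¹.
Component geostrophic relations (x east, y north):
u_g = −(1/(fρ)) ∂P/∂y,  v_g = (1/(fρ)) ∂P/∂x
u_g = −(2.8×10⁻³)/(−1.39×10⁻⁴ × 1.03) = 19.6 m/s;  v_g = (2.0×10⁻³)/(−1.39×10⁻⁴ × 1.03) = −14.0 m/s
|V_g| = √(u_g² + v_g²) = 24.1 m/s

24.1 m/s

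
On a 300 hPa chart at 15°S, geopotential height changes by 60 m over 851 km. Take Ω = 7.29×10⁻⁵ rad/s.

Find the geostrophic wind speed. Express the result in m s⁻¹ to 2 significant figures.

Coriolis parameter at 15°S:
f = 2Ω sin φ = 2 × 7.29×10⁻⁵ × sin 15° = 3.77×10⁻⁵ s⁻¹
Height gradient: |∂Z/∂n| = 60 m / 851000 m = 7.05×10⁻⁵
On a pressure surface, geostrophic balance gives V_g = (g/f)|∂Z/∂n|:
V_g = 9.81 × 7.05×10⁻⁵ / 3.77×10⁻⁵ = 18.3 m/s

18 m s⁻¹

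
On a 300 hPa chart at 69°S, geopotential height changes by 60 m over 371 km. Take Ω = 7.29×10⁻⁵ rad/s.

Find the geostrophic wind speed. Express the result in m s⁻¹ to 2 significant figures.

Coriolis parameter at 69°S:
f = 2Ω sin φ = 2 × 7.29×10⁻⁵ × sin 69° = 1.36×10⁻⁴ s⁻¹
Height gradient: |∂Z/∂n| = 60 m / 371000 m = 1.62×10⁻⁴
On a pressure surface, geostrophic balance gives V_g = (g/f)|∂Z/∂n|:
V_g = 9.81 × 1.62×10⁻⁴ / 1.36×10⁻⁴ = 11.7 m/s

12 m s⁻¹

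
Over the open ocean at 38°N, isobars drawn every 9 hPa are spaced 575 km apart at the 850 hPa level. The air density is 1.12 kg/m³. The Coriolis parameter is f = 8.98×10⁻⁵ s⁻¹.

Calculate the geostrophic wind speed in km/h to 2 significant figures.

56 km/h

Pressure gradient: |∂P/∂n| = 900 Pa / 575000 m = 1.57×10⁻³ Pa/m
Geostrophic balance (pressure-gradient force = Coriolis force):
V_g = (1/(fρ)) |∂P/∂n| = 1.57×10⁻³ / (8.98×10⁻⁵ × 1.12) = 15.6 m/s
Converting: 15.6 m/s × 3.6 = 56 km/h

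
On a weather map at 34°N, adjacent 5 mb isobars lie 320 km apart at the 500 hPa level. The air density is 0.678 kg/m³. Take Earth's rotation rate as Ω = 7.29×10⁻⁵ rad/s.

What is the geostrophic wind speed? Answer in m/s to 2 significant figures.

28 m/s

Coriolis parameter at 34°N:
f = 2Ω sin φ = 2 × 7.29×10⁻⁵ × sin 34° = 8.15×10⁻⁵ s⁻¹
Pressure gradient: |∂P/∂n| = 500 Pa / 320000 m = 1.56×10⁻³ Pa/m
Geostrophic balance (pressure-gradient force = Coriolis force):
V_g = (1/(fρ)) |∂P/∂n| = 1.56×10⁻³ / (8.15×10⁻⁵ × 0.678) = 28.3 m/s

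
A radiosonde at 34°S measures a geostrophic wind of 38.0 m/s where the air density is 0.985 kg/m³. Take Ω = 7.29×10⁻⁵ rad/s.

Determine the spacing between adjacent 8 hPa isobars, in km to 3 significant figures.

Coriolis parameter at 34°S:
f = 2Ω sin φ = 2 × 7.29×10⁻⁵ × sin 34° = 8.15×10⁻⁵ s⁻¹
Geostrophic balance rearranged: |∂P/∂n| = f ρ V_g
|∂P/∂n| = 8.15×10⁻⁵ × 0.985 × 38.0 = 3.05×10⁻³ Pa/m
Isobar spacing: Δn = ΔP/|∂P/∂n| = 800 Pa / 3.05×10⁻³ Pa/m = 262151 m ≈ 262 km

262 km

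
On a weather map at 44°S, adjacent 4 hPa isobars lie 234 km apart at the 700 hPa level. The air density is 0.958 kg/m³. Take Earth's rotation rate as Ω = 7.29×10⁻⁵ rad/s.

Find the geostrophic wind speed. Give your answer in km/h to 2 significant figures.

Coriolis parameter at 44°S:
f = 2Ω sin φ = 2 × 7.29×10⁻⁵ × sin 44° = 1.01×10⁻⁴ s⁻¹
Pressure gradient: |∂P/∂n| = 400 Pa / 234000 m = 1.71×10⁻³ Pa/m
Geostrophic balance (pressure-gradient force = Coriolis force):
V_g = (1/(fρ)) |∂P/∂n| = 1.71×10⁻³ / (1.01×10⁻⁴ × 0.958) = 17.6 m/s
Converting: 17.6 m/s × 3.6 = 63 km/h

63 km/h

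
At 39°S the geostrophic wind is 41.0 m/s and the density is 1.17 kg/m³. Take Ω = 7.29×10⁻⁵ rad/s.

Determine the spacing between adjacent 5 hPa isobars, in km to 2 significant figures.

110 km

Coriolis parameter at 39°S:
f = 2Ω sin φ = 2 × 7.29×10⁻⁵ × sin 39° = 9.18×10⁻⁵ s⁻¹
Geostrophic balance rearranged: |∂P/∂n| = f ρ V_g
|∂P/∂n| = 9.18×10⁻⁵ × 1.17 × 41.0 = 4.40×10⁻³ Pa/m
Isobar spacing: Δn = ΔP/|∂P/∂n| = 500 Pa / 4.40×10⁻³ Pa/m = 113598 m ≈ 110 km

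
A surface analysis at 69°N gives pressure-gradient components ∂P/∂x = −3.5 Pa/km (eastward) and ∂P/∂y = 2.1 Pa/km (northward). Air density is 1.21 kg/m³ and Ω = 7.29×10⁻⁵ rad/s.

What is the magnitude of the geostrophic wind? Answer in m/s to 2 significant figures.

Coriolis parameter at 69°N:
f = 2Ω sin φ = 2 × 7.29×10⁻⁵ × sin 69° = 1.36×10⁻⁴ s⁻¹
Component geostrophic relations (x east, y north):
u_g = −(1/(fρ)) ∂P/∂y,  v_g = (1/(fρ)) ∂P/∂x
u_g = −(2.1×10⁻³)/(1.36×10⁻⁴ × 1.21) = −12.8 m/s;  v_g = (−3.5×10⁻³)/(1.36×10⁻⁴ × 1.21) = −21.3 m/s
|V_g| = √(u_g² + v_g²) = 24.8 m/s

25 m/s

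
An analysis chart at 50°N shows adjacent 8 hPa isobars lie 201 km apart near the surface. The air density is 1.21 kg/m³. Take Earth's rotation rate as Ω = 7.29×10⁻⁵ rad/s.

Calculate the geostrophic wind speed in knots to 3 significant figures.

57.2 knots

Coriolis parameter at 50°N:
f = 2Ω sin φ = 2 × 7.29×10⁻⁵ × sin 50° = 1.12×10⁻⁴ s⁻¹
Pressure gradient: |∂P/∂n| = 800 Pa / 201000 m = 3.98×10⁻³ Pa/m
Geostrophic balance (pressure-gradient force = Coriolis force):
V_g = (1/(fρ)) |∂P/∂n| = 3.98×10⁻³ / (1.12×10⁻⁴ × 1.21) = 29.5 m/s
Converting: 29.5 m/s × 1.944 = 57.2 knots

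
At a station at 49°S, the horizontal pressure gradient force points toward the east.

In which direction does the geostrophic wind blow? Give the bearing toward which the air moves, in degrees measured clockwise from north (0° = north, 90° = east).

000°

The pressure-gradient force points toward the east (bearing 090°).
Geostrophic balance: in the Southern Hemisphere the Coriolis force deflects motion to the left, so the geostrophic wind blows 90° to the left of the pressure-gradient force (low pressure on the right).
Rotating 090° by 90° counterclockwise gives 000° — the wind blows toward the north.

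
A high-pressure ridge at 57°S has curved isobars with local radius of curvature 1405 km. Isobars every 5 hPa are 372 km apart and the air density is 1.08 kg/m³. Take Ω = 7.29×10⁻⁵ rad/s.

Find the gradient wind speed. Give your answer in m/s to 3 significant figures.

10.9 m/s

Coriolis parameter at 57°S:
f = 2Ω sin φ = 2 × 7.29×10⁻⁵ × sin 57° = 1.22×10⁻⁴ s⁻¹
Pressure gradient: |∂P/∂n| = 500 Pa / 372000 m = 1.34×10⁻³ Pa/m
Geostrophic speed: V_g = |∂P/∂n|/(fρ) = 1.34×10⁻³/(1.22×10⁻⁴ × 1.08) = 10.2 m/s
Around a high, pressure-gradient force acts outward with centrifugal, so Coriolis balances both:
fV = (1/ρ)|∂P/∂n| + V²/R  →  V² − fR·V + fR·V_g = 0
With fR = 1.22×10⁻⁴ × 1405×10³ m = 172 m/s:
V = [fR − √((fR)² − 4 fR V_g)]/2 = [172 − √(172² − 4×172×10.2)]/2 = 10.9 m/s
Supergeostrophic (V > V_g = 10.2 m/s), as expected around a high.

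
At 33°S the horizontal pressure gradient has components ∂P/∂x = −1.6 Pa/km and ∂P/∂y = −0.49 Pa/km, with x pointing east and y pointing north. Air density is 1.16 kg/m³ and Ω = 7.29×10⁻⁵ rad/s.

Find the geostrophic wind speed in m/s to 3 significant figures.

Coriolis parameter at 33°S:
f = 2Ω sin φ = 2 × 7.29×10⁻⁵ × sin 33° = 7.94×10⁻⁵ s⁻¹
In the Southern Hemisphere f is negative: f = −7.94×10⁻⁵ s⁻¹.
Component geostrophic relations (x east, y north):
u_g = −(1/(fρ)) ∂P/∂y,  v_g = (1/(fρ)) ∂P/∂x
u_g = −(−0.49×10⁻³)/(−7.94×10⁻⁵ × 1.16) = −5.32 m/s;  v_g = (−1.6×10⁻³)/(−7.94×10⁻⁵ × 1.16) = 17.4 m/s
|V_g| = √(u_g² + v_g²) = 18.2 m/s

18.2 m/s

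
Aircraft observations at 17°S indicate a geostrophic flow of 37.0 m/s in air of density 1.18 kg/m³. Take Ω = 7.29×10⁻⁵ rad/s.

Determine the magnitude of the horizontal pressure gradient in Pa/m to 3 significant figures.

1.86×10⁻³ Pa/m

Coriolis parameter at 17°S:
f = 2Ω sin φ = 2 × 7.29×10⁻⁵ × sin 17° = 4.26×10⁻⁵ s⁻¹
Geostrophic balance rearranged: |∂P/∂n| = f ρ V_g
|∂P/∂n| = 4.26×10⁻⁵ × 1.18 × 37.0 = 1.86×10⁻³ Pa/m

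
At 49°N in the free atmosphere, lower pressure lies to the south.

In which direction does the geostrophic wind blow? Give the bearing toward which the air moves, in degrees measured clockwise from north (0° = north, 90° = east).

The pressure-gradient force points toward the south (bearing 180°).
Geostrophic balance: in the Northern Hemisphere the Coriolis force deflects motion to the right, so the geostrophic wind blows 90° to the right of the pressure-gradient force (low pressure on the left).
Rotating 180° by 90° clockwise gives 270° — the wind blows toward the west.

270°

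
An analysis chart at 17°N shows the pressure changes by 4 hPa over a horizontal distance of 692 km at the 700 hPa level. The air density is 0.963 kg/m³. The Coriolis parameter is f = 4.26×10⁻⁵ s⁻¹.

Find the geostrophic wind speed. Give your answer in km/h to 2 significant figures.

51 km/h

Pressure gradient: |∂P/∂n| = 400 Pa / 692000 m = 5.78×10⁻⁴ Pa/m
Geostrophic balance (pressure-gradient force = Coriolis force):
V_g = (1/(fρ)) |∂P/∂n| = 5.78×10⁻⁴ / (4.26×10⁻⁵ × 0.963) = 14.1 m/s
Converting: 14.1 m/s × 3.6 = 51 km/h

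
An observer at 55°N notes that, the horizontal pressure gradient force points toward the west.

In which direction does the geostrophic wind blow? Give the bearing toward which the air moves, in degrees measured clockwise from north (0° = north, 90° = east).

The pressure-gradient force points toward the west (bearing 270°).
Geostrophic balance: in the Northern Hemisphere the Coriolis force deflects motion to the right, so the geostrophic wind blows 90° to the right of the pressure-gradient force (low pressure on the left).
Rotating 270° by 90° clockwise gives 000° — the wind blows toward the north.

000°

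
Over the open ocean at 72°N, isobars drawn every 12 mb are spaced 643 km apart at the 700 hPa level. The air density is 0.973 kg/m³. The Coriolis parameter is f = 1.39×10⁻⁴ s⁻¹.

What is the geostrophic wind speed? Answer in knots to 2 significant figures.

Pressure gradient: |∂P/∂n| = 1200 Pa / 643000 m = 1.87×10⁻³ Pa/m
Geostrophic balance (pressure-gradient force = Coriolis force):
V_g = (1/(fρ)) |∂P/∂n| = 1.87×10⁻³ / (1.39×10⁻⁴ × 0.973) = 13.8 m/s
Converting: 13.8 m/s × 1.944 = 27 knots

27 knots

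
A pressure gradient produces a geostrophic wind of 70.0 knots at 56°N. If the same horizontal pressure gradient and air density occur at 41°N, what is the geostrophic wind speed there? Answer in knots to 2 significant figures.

88 knots

With the same pressure gradient and density, V_g ∝ 1/f ∝ 1/sin φ.
V₂ = V₁ · sin φ₁ / sin φ₂ = 70.0 × sin 56° / sin 41°
V₂ = 70.0 × 0.8290/0.6561 = 88 knots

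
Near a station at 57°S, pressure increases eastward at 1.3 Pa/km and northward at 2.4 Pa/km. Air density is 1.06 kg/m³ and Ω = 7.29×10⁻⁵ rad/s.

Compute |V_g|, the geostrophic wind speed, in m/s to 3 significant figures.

21.1 m/s

Coriolis parameter at 57°S:
f = 2Ω sin φ = 2 × 7.29×10⁻⁵ × sin 57° = 1.22×10⁻⁴ s⁻¹
In the Southern Hemisphere f is negative: f = −1.22×10⁻⁴ s⁻¹.
Component geostrophic relations (x east, y north):
u_g = −(1/(fρ)) ∂P/∂y,  v_g = (1/(fρ)) ∂P/∂x
u_g = −(2.4×10⁻³)/(−1.22×10⁻⁴ × 1.06) = 18.5 m/s;  v_g = (1.3×10⁻³)/(−1.22×10⁻⁴ × 1.06) = −10.0 m/s
|V_g| = √(u_g² + v_g²) = 21.1 m/s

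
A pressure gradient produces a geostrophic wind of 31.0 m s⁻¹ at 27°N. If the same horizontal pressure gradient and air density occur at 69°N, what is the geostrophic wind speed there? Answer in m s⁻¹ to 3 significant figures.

15.1 m s⁻¹

With the same pressure gradient and density, V_g ∝ 1/f ∝ 1/sin φ.
V₂ = V₁ · sin φ₁ / sin φ₂ = 31.0 × sin 27° / sin 69°
V₂ = 31.0 × 0.4540/0.9336 = 15.1 m s⁻¹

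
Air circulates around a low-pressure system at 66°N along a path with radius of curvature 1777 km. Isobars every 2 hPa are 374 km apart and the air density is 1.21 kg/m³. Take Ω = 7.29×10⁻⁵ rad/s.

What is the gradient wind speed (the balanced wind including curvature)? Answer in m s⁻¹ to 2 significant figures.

Coriolis parameter at 66°N:
f = 2Ω sin φ = 2 × 7.29×10⁻⁵ × sin 66° = 1.33×10⁻⁴ s⁻¹
Pressure gradient: |∂P/∂n| = 200 Pa / 374000 m = 5.35×10⁻⁴ Pa/m
Geostrophic speed: V_g = |∂P/∂n|/(fρ) = 5.35×10⁻⁴/(1.33×10⁻⁴ × 1.21) = 3.32 m/s
Around a low, centrifugal force acts outward with Coriolis, so pressure-gradient force balances both:
(1/ρ)|∂P/∂n| = fV + V²/R  →  V² + fR·V − fR·V_g = 0
With fR = 1.33×10⁻⁴ × 1777×10³ m = 237 m/s:
V = [−fR + √((fR)² + 4 fR V_g)]/2 = [−237 + √(237² + 4×237×3.32)]/2 = 3.27 m/s
Subgeostrophic (V < V_g = 3.32 m/s), as expected around a low.

3.3 m s⁻¹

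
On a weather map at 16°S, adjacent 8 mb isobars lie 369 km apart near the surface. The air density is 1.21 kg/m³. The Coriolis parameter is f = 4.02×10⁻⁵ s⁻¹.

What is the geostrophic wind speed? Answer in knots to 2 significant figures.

Pressure gradient: |∂P/∂n| = 800 Pa / 369000 m = 2.17×10⁻³ Pa/m
Geostrophic balance (pressure-gradient force = Coriolis force):
V_g = (1/(fρ)) |∂P/∂n| = 2.17×10⁻³ / (4.02×10⁻⁵ × 1.21) = 44.6 m/s
Converting: 44.6 m/s × 1.944 = 87 knots

87 knots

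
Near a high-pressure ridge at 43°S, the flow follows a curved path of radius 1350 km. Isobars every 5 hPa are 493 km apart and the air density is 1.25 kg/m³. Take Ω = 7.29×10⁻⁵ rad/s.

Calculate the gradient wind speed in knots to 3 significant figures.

17.0 knots

Coriolis parameter at 43°S:
f = 2Ω sin φ = 2 × 7.29×10⁻⁵ × sin 43° = 9.94×10⁻⁵ s⁻¹
Pressure gradient: |∂P/∂n| = 500 Pa / 493000 m = 1.01×10⁻³ Pa/m
Geostrophic speed: V_g = |∂P/∂n|/(fρ) = 1.01×10⁻³/(9.94×10⁻⁵ × 1.25) = 8.16 m/s
Around a high, pressure-gradient force acts outward with centrifugal, so Coriolis balances both:
fV = (1/ρ)|∂P/∂n| + V²/R  →  V² − fR·V + fR·V_g = 0
With fR = 9.94×10⁻⁵ × 1350×10³ m = 134 m/s:
V = [fR − √((fR)² − 4 fR V_g)]/2 = [134 − √(134² − 4×134×8.16)]/2 = 8.73 m/s
Supergeostrophic (V > V_g = 8.16 m/s), as expected around a high.
Converting: 8.73 m/s × 1.944 = 17.0 knots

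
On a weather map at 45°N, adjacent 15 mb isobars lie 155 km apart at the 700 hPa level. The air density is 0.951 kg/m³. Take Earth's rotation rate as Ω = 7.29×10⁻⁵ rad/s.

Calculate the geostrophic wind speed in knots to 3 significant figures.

192 knots

Coriolis parameter at 45°N:
f = 2Ω sin φ = 2 × 7.29×10⁻⁵ × sin 45° = 1.03×10⁻⁴ s⁻¹
Pressure gradient: |∂P/∂n| = 1500 Pa / 155000 m = 9.68×10⁻³ Pa/m
Geostrophic balance (pressure-gradient force = Coriolis force):
V_g = (1/(fρ)) |∂P/∂n| = 9.68×10⁻³ / (1.03×10⁻⁴ × 0.951) = 98.7 m/s
Converting: 98.7 m/s × 1.944 = 192 knots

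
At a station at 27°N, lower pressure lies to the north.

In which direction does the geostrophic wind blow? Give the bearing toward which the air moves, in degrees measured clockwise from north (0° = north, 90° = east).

The pressure-gradient force points toward the north (bearing 000°).
Geostrophic balance: in the Northern Hemisphere the Coriolis force deflects motion to the right, so the geostrophic wind blows 90° to the right of the pressure-gradient force (low pressure on the left).
Rotating 000° by 90° clockwise gives 090° — the wind blows toward the east.

090°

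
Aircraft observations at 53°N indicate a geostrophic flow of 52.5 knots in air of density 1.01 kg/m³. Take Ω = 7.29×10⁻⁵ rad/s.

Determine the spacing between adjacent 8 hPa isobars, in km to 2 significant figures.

Coriolis parameter at 53°N:
f = 2Ω sin φ = 2 × 7.29×10⁻⁵ × sin 53° = 1.16×10⁻⁴ s⁻¹
Wind speed in SI: 52.5 knots = 27.0 m/s
Geostrophic balance rearranged: |∂P/∂n| = f ρ V_g
|∂P/∂n| = 1.16×10⁻⁴ × 1.01 × 27.0 = 3.18×10⁻³ Pa/m
Isobar spacing: Δn = ΔP/|∂P/∂n| = 800 Pa / 3.18×10⁻³ Pa/m = 251863 m ≈ 250 km

250 km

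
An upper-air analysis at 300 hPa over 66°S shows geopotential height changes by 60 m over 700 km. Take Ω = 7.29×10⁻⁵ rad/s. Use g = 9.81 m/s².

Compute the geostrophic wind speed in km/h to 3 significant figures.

22.7 km/h

Coriolis parameter at 66°S:
f = 2Ω sin φ = 2 × 7.29×10⁻⁵ × sin 66° = 1.33×10⁻⁴ s⁻¹
Height gradient: |∂Z/∂n| = 60 m / 700000 m = 8.57×10⁻⁵
On a pressure surface, geostrophic balance gives V_g = (g/f)|∂Z/∂n|:
V_g = 9.81 × 8.57×10⁻⁵ / 1.33×10⁻⁴ = 6.31 m/s
Converting: 6.31 m/s × 3.6 = 22.7 km/h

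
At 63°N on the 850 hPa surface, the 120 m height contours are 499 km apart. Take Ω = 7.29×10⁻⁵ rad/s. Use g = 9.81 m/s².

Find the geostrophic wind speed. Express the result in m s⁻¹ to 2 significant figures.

18 m s⁻¹

Coriolis parameter at 63°N:
f = 2Ω sin φ = 2 × 7.29×10⁻⁵ × sin 63° = 1.30×10⁻⁴ s⁻¹
Height gradient: |∂Z/∂n| = 120 m / 499000 m = 2.40×10⁻⁴
On a pressure surface, geostrophic balance gives V_g = (g/f)|∂Z/∂n|:
V_g = 9.81 × 2.40×10⁻⁴ / 1.30×10⁻⁴ = 18.2 m/s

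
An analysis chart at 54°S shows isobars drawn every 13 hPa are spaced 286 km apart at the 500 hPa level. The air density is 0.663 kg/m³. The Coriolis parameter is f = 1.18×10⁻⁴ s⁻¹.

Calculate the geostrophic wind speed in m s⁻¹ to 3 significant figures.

58.1 m s⁻¹

Pressure gradient: |∂P/∂n| = 1300 Pa / 286000 m = 4.55×10⁻³ Pa/m
Geostrophic balance (pressure-gradient force = Coriolis force):
V_g = (1/(fρ)) |∂P/∂n| = 4.55×10⁻³ / (1.18×10⁻⁴ × 0.663) = 58.1 m/s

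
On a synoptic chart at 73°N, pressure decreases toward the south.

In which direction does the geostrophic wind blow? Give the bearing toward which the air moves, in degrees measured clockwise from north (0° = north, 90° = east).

The pressure-gradient force points toward the south (bearing 180°).
Geostrophic balance: in the Northern Hemisphere the Coriolis force deflects motion to the right, so the geostrophic wind blows 90° to the right of the pressure-gradient force (low pressure on the left).
Rotating 180° by 90° clockwise gives 270° — the wind blows toward the west.

270°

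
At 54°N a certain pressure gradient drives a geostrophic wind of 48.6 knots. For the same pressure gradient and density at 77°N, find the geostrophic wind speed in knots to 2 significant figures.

With the same pressure gradient and density, V_g ∝ 1/f ∝ 1/sin φ.
V₂ = V₁ · sin φ₁ / sin φ₂ = 48.6 × sin 54° / sin 77°
V₂ = 48.6 × 0.8090/0.9744 = 40 knots

40 knots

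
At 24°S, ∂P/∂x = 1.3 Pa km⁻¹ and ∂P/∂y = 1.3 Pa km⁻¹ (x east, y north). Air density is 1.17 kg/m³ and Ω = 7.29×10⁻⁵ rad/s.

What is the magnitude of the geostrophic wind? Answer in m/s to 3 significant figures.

26.5 m/s

Coriolis parameter at 24°S:
f = 2Ω sin φ = 2 × 7.29×10⁻⁵ × sin 24° = 5.93×10⁻⁵ s⁻¹
In the Southern Hemisphere f is negative: f = −5.93×10⁻⁵ s⁻¹.
Component geostrophic relations (x east, y north):
u_g = −(1/(fρ)) ∂P/∂y,  v_g = (1/(fρ)) ∂P/∂x
u_g = −(1.3×10⁻³)/(−5.93×10⁻⁵ × 1.17) = 18.7 m/s;  v_g = (1.3×10⁻³)/(−5.93×10⁻⁵ × 1.17) = −18.7 m/s
|V_g| = √(u_g² + v_g²) = 26.5 m/s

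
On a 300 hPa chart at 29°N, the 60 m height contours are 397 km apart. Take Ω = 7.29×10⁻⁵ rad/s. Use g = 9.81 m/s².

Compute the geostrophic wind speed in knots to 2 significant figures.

Coriolis parameter at 29°N:
f = 2Ω sin φ = 2 × 7.29×10⁻⁵ × sin 29° = 7.07×10⁻⁵ s⁻¹
Height gradient: |∂Z/∂n| = 60 m / 397000 m = 1.51×10⁻⁴
On a pressure surface, geostrophic balance gives V_g = (g/f)|∂Z/∂n|:
V_g = 9.81 × 1.51×10⁻⁴ / 7.07×10⁻⁵ = 21.0 m/s
Converting: 21.0 m/s × 1.944 = 41 knots

41 knots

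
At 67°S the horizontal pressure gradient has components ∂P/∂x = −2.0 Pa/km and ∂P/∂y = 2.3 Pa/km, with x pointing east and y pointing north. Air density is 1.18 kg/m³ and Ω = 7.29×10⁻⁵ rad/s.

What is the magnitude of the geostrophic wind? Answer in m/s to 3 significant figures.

19.2 m/s

Coriolis parameter at 67°S:
f = 2Ω sin φ = 2 × 7.29×10⁻⁵ × sin 67° = 1.34×10⁻⁴ s⁻¹
In the Southern Hemisphere f is negative: f = −1.34×10⁻⁴ s⁻¹.
Component geostrophic relations (x east, y north):
u_g = −(1/(fρ)) ∂P/∂y,  v_g = (1/(fρ)) ∂P/∂x
u_g = −(2.3×10⁻³)/(−1.34×10⁻⁴ × 1.18) = 14.5 m/s;  v_g = (−2.0×10⁻³)/(−1.34×10⁻⁴ × 1.18) = 12.6 m/s
|V_g| = √(u_g² + v_g²) = 19.2 m/s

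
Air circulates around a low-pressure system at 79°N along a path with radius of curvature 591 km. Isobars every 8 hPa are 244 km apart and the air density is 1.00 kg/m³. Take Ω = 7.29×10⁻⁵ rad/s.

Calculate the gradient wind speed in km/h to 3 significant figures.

67.5 km/h

Coriolis parameter at 79°N:
f = 2Ω sin φ = 2 × 7.29×10⁻⁵ × sin 79° = 1.43×10⁻⁴ s⁻¹
Pressure gradient: |∂P/∂n| = 800 Pa / 244000 m = 3.28×10⁻³ Pa/m
Geostrophic speed: V_g = |∂P/∂n|/(fρ) = 3.28×10⁻³/(1.43×10⁻⁴ × 1.00) = 22.9 m/s
Around a low, centrifugal force acts outward with Coriolis, so pressure-gradient force balances both:
(1/ρ)|∂P/∂n| = fV + V²/R  →  V² + fR·V − fR·V_g = 0
With fR = 1.43×10⁻⁴ × 591×10³ m = 84.6 m/s:
V = [−fR + √((fR)² + 4 fR V_g)]/2 = [−84.6 + √(84.6² + 4×84.6×22.9)]/2 = 18.8 m/s
Subgeostrophic (V < V_g = 22.9 m/s), as expected around a low.
Converting: 18.8 m/s × 3.6 = 67.5 km/h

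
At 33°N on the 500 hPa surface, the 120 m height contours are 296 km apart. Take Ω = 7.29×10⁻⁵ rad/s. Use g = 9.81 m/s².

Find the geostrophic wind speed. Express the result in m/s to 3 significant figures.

50.1 m/s

Coriolis parameter at 33°N:
f = 2Ω sin φ = 2 × 7.29×10⁻⁵ × sin 33° = 7.94×10⁻⁵ s⁻¹
Height gradient: |∂Z/∂n| = 120 m / 296000 m = 4.05×10⁻⁴
On a pressure surface, geostrophic balance gives V_g = (g/f)|∂Z/∂n|:
V_g = 9.81 × 4.05×10⁻⁴ / 7.94×10⁻⁵ = 50.1 m/s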